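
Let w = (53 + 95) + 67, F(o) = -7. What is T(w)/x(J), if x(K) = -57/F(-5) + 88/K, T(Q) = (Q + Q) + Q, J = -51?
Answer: 230265/2291 ≈ 100.51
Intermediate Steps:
w = 215 (w = 148 + 67 = 215)
T(Q) = 3*Q (T(Q) = 2*Q + Q = 3*Q)
x(K) = 57/7 + 88/K (x(K) = -57/(-7) + 88/K = -57*(-1/7) + 88/K = 57/7 + 88/K)
T(w)/x(J) = (3*215)/(57/7 + 88/(-51)) = 645/(57/7 + 88*(-1/51)) = 645/(57/7 - 88/51) = 645/(2291/357) = 645*(357/2291) = 230265/2291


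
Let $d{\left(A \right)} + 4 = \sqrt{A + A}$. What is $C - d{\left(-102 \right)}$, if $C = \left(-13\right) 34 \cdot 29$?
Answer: $-12814 - 2 i \sqrt{51} \approx -12814.0 - 14.283 i$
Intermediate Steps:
$d{\left(A \right)} = -4 + \sqrt{2} \sqrt{A}$ ($d{\left(A \right)} = -4 + \sqrt{A + A} = -4 + \sqrt{2 A} = -4 + \sqrt{2} \sqrt{A}$)
$C = -12818$ ($C = \left(-442\right) 29 = -12818$)
$C - d{\left(-102 \right)} = -12818 - \left(-4 + \sqrt{2} \sqrt{-102}\right) = -12818 - \left(-4 + \sqrt{2} i \sqrt{102}\right) = -12818 - \left(-4 + 2 i \sqrt{51}\right) = -12818 + \left(4 - 2 i \sqrt{51}\right) = -12814 - 2 i \sqrt{51}$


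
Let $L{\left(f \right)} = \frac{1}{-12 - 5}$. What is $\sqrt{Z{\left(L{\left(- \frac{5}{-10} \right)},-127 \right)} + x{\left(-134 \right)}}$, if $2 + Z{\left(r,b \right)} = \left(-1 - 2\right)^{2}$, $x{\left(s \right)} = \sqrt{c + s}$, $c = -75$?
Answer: $\sqrt{7 + i \sqrt{209}} \approx 3.3958 + 2.1287 i$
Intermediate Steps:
$L{\left(f \right)} = - \frac{1}{17}$ ($L{\left(f \right)} = \frac{1}{-12 - 5} = \frac{1}{-17} = - \frac{1}{17}$)
$x{\left(s \right)} = \sqrt{-75 + s}$
$Z{\left(r,b \right)} = 7$ ($Z{\left(r,b \right)} = -2 + \left(-1 - 2\right)^{2} = -2 + \left(-3\right)^{2} = -2 + 9 = 7$)
$\sqrt{Z{\left(L{\left(- \frac{5}{-10} \right)},-127 \right)} + x{\left(-134 \right)}} = \sqrt{7 + \sqrt{-75 - 134}} = \sqrt{7 + \sqrt{-209}} = \sqrt{7 + i \sqrt{209}}$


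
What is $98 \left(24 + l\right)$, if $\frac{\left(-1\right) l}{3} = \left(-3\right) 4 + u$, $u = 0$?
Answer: $5880$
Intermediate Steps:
$l = 36$ ($l = - 3 \left(\left(-3\right) 4 + 0\right) = - 3 \left(-12 + 0\right) = \left(-3\right) \left(-12\right) = 36$)
$98 \left(24 + l\right) = 98 \left(24 + 36\right) = 98 \cdot 60 = 5880$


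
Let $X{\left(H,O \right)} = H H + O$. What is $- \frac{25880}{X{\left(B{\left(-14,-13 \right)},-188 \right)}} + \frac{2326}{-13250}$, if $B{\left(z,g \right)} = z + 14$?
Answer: $\frac{42809089}{311375} \approx 137.48$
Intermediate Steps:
$B{\left(z,g \right)} = 14 + z$
$X{\left(H,O \right)} = O + H^{2}$ ($X{\left(H,O \right)} = H^{2} + O = O + H^{2}$)
$- \frac{25880}{X{\left(B{\left(-14,-13 \right)},-188 \right)}} + \frac{2326}{-13250} = - \frac{25880}{-188 + \left(14 - 14\right)^{2}} + \frac{2326}{-13250} = - \frac{25880}{-188 + 0^{2}} + 2326 \left(- \frac{1}{13250}\right) = - \frac{25880}{-188 + 0} - \frac{1163}{6625} = - \frac{25880}{-188} - \frac{1163}{6625} = \left(-25880\right) \left(- \frac{1}{188}\right) - \frac{1163}{6625} = \frac{6470}{47} - \frac{1163}{6625} = \frac{42809089}{311375}$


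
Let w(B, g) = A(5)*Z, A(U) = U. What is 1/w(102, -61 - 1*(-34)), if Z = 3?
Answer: 1/15 ≈ 0.066667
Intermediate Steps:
w(B, g) = 15 (w(B, g) = 5*3 = 15)
1/w(102, -61 - 1*(-34)) = 1/15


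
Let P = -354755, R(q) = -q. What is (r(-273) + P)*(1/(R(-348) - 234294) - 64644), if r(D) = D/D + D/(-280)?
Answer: 42920022410116445/1871568 ≈ 2.2933e+10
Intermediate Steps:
r(D) = 1 - D/280 (r(D) = 1 + D*(-1/280) = 1 - D/280)
(r(-273) + P)*(1/(R(-348) - 234294) - 64644) = ((1 - 1/280*(-273)) - 354755)*(1/(-1*(-348) - 234294) - 64644) = ((1 + 39/40) - 354755)*(1/(348 - 234294) - 64644) = (79/40 - 354755)*(1/(-233946) - 64644) = -14190121*(-1/233946 - 64644)/40 = -14190121/40*(-15123205225/233946) = 42920022410116445/1871568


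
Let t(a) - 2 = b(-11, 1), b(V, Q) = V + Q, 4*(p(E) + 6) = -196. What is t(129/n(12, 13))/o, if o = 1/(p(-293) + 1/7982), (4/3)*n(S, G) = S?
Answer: 1756036/3991 ≈ 440.00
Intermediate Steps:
p(E) = -55 (p(E) = -6 + (¼)*(-196) = -6 - 49 = -55)
n(S, G) = 3*S/4
b(V, Q) = Q + V
t(a) = -8 (t(a) = 2 + (1 - 11) = 2 - 10 = -8)
o = -7982/439009 (o = 1/(-55 + 1/7982) = 1/(-439009/7982) = -7982/439009 ≈ -0.018182)
t(129/n(12, 13))/o = -8/(-7982/439009) = -8*(-439009/7982) = 1756036/3991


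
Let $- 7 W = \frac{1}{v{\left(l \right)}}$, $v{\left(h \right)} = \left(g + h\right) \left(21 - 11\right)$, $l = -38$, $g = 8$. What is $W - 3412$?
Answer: $- \frac{7165199}{2100} \approx -3412.0$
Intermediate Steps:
$v{\left(h \right)} = 80 + 10 h$ ($v{\left(h \right)} = \left(8 + h\right) \left(21 - 11\right) = \left(8 + h\right) 10 = 80 + 10 h$)
$W = \frac{1}{2100}$ ($W = - \frac{1}{7 \left(80 + 10 \left(-38\right)\right)} = - \frac{1}{7 \left(80 - 380\right)} = - \frac{1}{7 \left(-300\right)} = \left(- \frac{1}{7}\right) \left(- \frac{1}{300}\right) = \frac{1}{2100} \approx 0.00047619$)
$W - 3412 = \frac{1}{2100} - 3412 = - \frac{7165199}{2100}$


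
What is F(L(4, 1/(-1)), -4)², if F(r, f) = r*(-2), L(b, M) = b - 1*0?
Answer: 64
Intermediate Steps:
L(b, M) = b (L(b, M) = b + 0 = b)
F(r, f) = -2*r
F(L(4, 1/(-1)), -4)² = (-2*4)² = (-8)² = 64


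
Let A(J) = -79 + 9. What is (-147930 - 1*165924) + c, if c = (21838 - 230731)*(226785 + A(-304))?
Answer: -47359490349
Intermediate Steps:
A(J) = -70
c = -47359176495 (c = (21838 - 230731)*(226785 - 70) = -208893*226715 = -47359176495)
(-147930 - 1*165924) + c = (-147930 - 1*165924) - 47359176495 = (-147930 - 165924) - 47359176495 = -313854 - 47359176495 = -47359490349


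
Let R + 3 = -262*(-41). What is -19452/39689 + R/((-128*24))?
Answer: -485976715/121924608 ≈ -3.9859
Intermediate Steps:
R = 10739 (R = -3 - 262*(-41) = -3 + 10742 = 10739)
-19452/39689 + R/((-128*24)) = -19452/39689 + 10739/((-128*24)) = -19452*1/39689 + 10739/(-3072) = -19452/39689 + 10739*(-1/3072) = -19452/39689 - 10739/3072 = -485976715/121924608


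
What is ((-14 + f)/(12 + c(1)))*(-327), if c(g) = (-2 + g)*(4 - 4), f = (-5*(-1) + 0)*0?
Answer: 763/2 ≈ 381.50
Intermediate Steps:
f = 0 (f = (5 + 0)*0 = 5*0 = 0)
c(g) = 0 (c(g) = (-2 + g)*0 = 0)
((-14 + f)/(12 + c(1)))*(-327) = ((-14 + 0)/(12 + 0))*(-327) = -14/12*(-327) = -14*1/12*(-327) = -7/6*(-327) = 763/2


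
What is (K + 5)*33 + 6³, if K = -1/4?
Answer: 1491/4 ≈ 372.75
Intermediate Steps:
K = -¼ (K = -1*¼ = -¼ ≈ -0.25000)
(K + 5)*33 + 6³ = (-¼ + 5)*33 + 6³ = (19/4)*33 + 216 = 627/4 + 216 = 1491/4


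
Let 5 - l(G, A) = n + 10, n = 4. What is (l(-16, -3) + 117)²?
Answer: 11664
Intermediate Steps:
l(G, A) = -9 (l(G, A) = 5 - (4 + 10) = 5 - 1*14 = 5 - 14 = -9)
(l(-16, -3) + 117)² = (-9 + 117)² = 108² = 11664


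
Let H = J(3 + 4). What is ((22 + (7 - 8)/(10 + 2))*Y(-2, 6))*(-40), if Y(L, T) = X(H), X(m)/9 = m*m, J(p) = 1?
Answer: -7890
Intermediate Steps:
H = 1
X(m) = 9*m² (X(m) = 9*(m*m) = 9*m²)
Y(L, T) = 9 (Y(L, T) = 9*1² = 9*1 = 9)
((22 + (7 - 8)/(10 + 2))*Y(-2, 6))*(-40) = ((22 + (7 - 8)/(10 + 2))*9)*(-40) = ((22 - 1/12)*9)*(-40) = ((263/12)*9)*(-40) = (789/4)*(-40) = -7890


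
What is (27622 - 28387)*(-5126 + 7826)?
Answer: -2065500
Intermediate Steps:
(27622 - 28387)*(-5126 + 7826) = -765*2700 = -2065500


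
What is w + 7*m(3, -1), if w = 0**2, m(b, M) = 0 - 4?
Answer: -28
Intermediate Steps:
m(b, M) = -4
w = 0
w + 7*m(3, -1) = 0 + 7*(-4) = 0 - 28 = -28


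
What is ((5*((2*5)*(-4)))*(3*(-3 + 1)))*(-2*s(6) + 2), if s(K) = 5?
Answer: -9600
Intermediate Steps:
((5*((2*5)*(-4)))*(3*(-3 + 1)))*(-2*s(6) + 2) = ((5*((2*5)*(-4)))*(3*(-3 + 1)))*(-2*5 + 2) = ((5*(10*(-4)))*(3*(-2)))*(-10 + 2) = ((5*(-40))*(-6))*(-8) = -200*(-6)*(-8) = 1200*(-8) = -9600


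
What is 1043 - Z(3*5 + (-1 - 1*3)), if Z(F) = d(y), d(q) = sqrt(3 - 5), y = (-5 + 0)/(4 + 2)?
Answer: 1043 - I*sqrt(2) ≈ 1043.0 - 1.4142*I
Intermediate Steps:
y = -5/6 ≈ -0.83333
d(q) = I*sqrt(2) (d(q) = sqrt(-2) = I*sqrt(2))
Z(F) = I*sqrt(2)
1043 - Z(3*5 + (-1 - 1*3)) = 1043 - I*sqrt(2)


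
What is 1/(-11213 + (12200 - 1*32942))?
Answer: -1/31955 ≈ -3.1294e-5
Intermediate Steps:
1/(-11213 + (12200 - 1*32942)) = 1/(-11213 + (12200 - 32942)) = 1/(-11213 - 20742) = 1/(-31955) = -1/31955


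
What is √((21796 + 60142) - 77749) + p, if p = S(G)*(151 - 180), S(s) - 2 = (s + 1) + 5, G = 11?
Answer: -551 + √4189 ≈ -486.28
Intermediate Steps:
S(s) = 8 + s (S(s) = 2 + ((s + 1) + 5) = 2 + ((1 + s) + 5) = 2 + (6 + s) = 8 + s)
p = -551 (p = (8 + 11)*(151 - 180) = 19*(-29) = -551)
√((21796 + 60142) - 77749) + p = √((21796 + 60142) - 77749) - 551 = √(81938 - 77749) - 551 = √4189 - 551 = -551 + √4189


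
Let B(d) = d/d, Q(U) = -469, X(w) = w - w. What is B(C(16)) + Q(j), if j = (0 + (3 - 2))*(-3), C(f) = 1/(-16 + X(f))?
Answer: -468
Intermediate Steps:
X(w) = 0
C(f) = -1/16 (C(f) = 1/(-16 + 0) = 1/(-16) = -1/16)
j = -3 (j = (0 + 1)*(-3) = 1*(-3) = -3)
B(d) = 1
B(C(16)) + Q(j) = 1 - 469 = -468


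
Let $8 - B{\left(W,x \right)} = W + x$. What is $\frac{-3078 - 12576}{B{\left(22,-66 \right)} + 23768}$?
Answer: $- \frac{2609}{3970} \approx -0.65718$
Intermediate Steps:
$B{\left(W,x \right)} = 8 - W - x$ ($B{\left(W,x \right)} = 8 - \left(W + x\right) = 8 - W - x$)
$\frac{-3078 - 12576}{B{\left(22,-66 \right)} + 23768} = \frac{-3078 - 12576}{\left(8 - 22 - -66\right) + 23768} = - \frac{15654}{\left(8 - 22 + 66\right) + 23768} = - \frac{15654}{52 + 23768} = - \frac{15654}{23820} = \left(-15654\right) \frac{1}{23820} = - \frac{2609}{3970}$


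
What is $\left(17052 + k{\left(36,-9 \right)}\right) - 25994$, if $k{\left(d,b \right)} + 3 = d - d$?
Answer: $-8945$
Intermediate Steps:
$k{\left(d,b \right)} = -3$ ($k{\left(d,b \right)} = -3 + \left(d - d\right) = -3 + 0 = -3$)
$\left(17052 + k{\left(36,-9 \right)}\right) - 25994 = \left(17052 - 3\right) - 25994 = 17049 - 25994 = -8945$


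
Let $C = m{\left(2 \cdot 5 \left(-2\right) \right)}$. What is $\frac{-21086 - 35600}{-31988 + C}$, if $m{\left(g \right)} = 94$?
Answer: $\frac{28343}{15947} \approx 1.7773$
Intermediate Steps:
$C = 94$
$\frac{-21086 - 35600}{-31988 + C} = \frac{-21086 - 35600}{-31988 + 94} = - \frac{56686}{-31894} = \left(-56686\right) \left(- \frac{1}{31894}\right) = \frac{28343}{15947}$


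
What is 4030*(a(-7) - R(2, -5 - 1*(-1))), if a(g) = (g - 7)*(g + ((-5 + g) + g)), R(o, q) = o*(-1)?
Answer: 1474980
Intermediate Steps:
R(o, q) = -o
a(g) = (-7 + g)*(-5 + 3*g) (a(g) = (-7 + g)*(g + (-5 + 2*g)) = (-7 + g)*(-5 + 3*g))
4030*(a(-7) - R(2, -5 - 1*(-1))) = 4030*((35 - 26*(-7) + 3*(-7)²) - (-1)*2) = 4030*((35 + 182 + 3*49) - 1*(-2)) = 4030*((35 + 182 + 147) + 2) = 4030*(364 + 2) = 4030*366 = 1474980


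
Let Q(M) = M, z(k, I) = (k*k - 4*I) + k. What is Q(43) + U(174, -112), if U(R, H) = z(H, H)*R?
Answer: 2241163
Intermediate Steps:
z(k, I) = k + k² - 4*I (z(k, I) = (k² - 4*I) + k = k + k² - 4*I)
U(R, H) = R*(H² - 3*H) (U(R, H) = (H + H² - 4*H)*R = (H² - 3*H)*R = R*(H² - 3*H))
Q(43) + U(174, -112) = 43 - 112*174*(-3 - 112) = 43 - 112*174*(-115) = 43 + 2241120 = 2241163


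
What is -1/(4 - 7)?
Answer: ⅓ ≈ 0.33333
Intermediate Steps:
-1/(4 - 7) = -1/(-3) = -1*(-⅓) = ⅓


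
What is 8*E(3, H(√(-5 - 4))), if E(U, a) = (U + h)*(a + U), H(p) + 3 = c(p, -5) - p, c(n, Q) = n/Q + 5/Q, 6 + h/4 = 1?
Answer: 136 + 2448*I/5 ≈ 136.0 + 489.6*I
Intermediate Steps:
h = -20 (h = -24 + 4*1 = -24 + 4 = -20)
c(n, Q) = 5/Q + n/Q
H(p) = -4 - 6*p/5 (H(p) = -3 + ((5 + p)/(-5) - p) = -3 + (-(5 + p)/5 - p) = -3 + ((-1 - p/5) - p) = -3 + (-1 - 6*p/5) = -4 - 6*p/5)
E(U, a) = (-20 + U)*(U + a) (E(U, a) = (U - 20)*(a + U) = (-20 + U)*(U + a))
8*E(3, H(√(-5 - 4))) = 8*(3² - 20*3 - 20*(-4 - 6*√(-5 - 4)/5) + 3*(-4 - 6*√(-5 - 4)/5)) = 8*(9 - 60 - 20*(-4 - 18*I/5) + 3*(-4 - 18*I/5)) = 8*(9 - 60 + (80 + 72*I) + (-12 - 54*I/5)) = 8*(17 + 306*I/5) = 136 + 2448*I/5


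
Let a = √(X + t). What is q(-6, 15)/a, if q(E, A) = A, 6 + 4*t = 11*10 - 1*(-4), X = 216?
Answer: 5*√3/9 ≈ 0.96225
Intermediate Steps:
t = 27 (t = -3/2 + (11*10 - 1*(-4))/4 = -3/2 + (110 + 4)/4 = -3/2 + (¼)*114 = -3/2 + 57/2 = 27)
a = 9*√3 (a = √(216 + 27) = √243 = 9*√3 ≈ 15.588)
q(-6, 15)/a = 15/((9*√3)) = 15*(√3/27) = 5*√3/9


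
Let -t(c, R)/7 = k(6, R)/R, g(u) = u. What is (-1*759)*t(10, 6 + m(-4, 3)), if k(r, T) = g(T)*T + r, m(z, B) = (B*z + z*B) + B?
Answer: -409101/5 ≈ -81820.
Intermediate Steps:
m(z, B) = B + 2*B*z (m(z, B) = (B*z + B*z) + B = 2*B*z + B = B + 2*B*z)
k(r, T) = r + T² (k(r, T) = T*T + r = T² + r = r + T²)
t(c, R) = -7*(6 + R²)/R
(-1*759)*t(10, 6 + m(-4, 3)) = (-1*759)*(-42/(6 + 3*(1 + 2*(-4))) - 7*(6 + 3*(1 + 2*(-4)))) = -759*(-42/(6 + 3*(1 - 8)) - 7*(6 + 3*(1 - 8))) = -759*(-42/(6 + 3*(-7)) - 7*(6 + 3*(-7))) = -759*(-42/(6 - 21) - 7*(6 - 21)) = -759*(-42/(-15) - 7*(-15)) = -759*(-42*(-1/15) + 105) = -759*(14/5 + 105) = -759*539/5 = -409101/5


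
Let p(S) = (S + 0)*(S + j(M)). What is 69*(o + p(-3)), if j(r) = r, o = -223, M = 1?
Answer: -14973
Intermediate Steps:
p(S) = S*(1 + S) (p(S) = (S + 0)*(S + 1) = S*(1 + S))
69*(o + p(-3)) = 69*(-223 - 3*(1 - 3)) = 69*(-223 - 3*(-2)) = 69*(-223 + 6) = 69*(-217) = -14973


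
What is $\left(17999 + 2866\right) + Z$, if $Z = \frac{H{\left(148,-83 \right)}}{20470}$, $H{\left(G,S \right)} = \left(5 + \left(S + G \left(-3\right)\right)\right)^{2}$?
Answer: $\frac{213689517}{10235} \approx 20878.0$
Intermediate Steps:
$H{\left(G,S \right)} = \left(5 + S - 3 G\right)^{2}$ ($H{\left(G,S \right)} = \left(5 - \left(- S + 3 G\right)\right)^{2} = \left(5 + S - 3 G\right)^{2}$)
$Z = \frac{136242}{10235}$ ($Z = \frac{\left(5 - 83 - 444\right)^{2}}{20470} = \left(5 - 83 - 444\right)^{2} \cdot \frac{1}{20470} = \left(-522\right)^{2} \cdot \frac{1}{20470} = 272484 \cdot \frac{1}{20470} = \frac{136242}{10235} \approx 13.311$)
$\left(17999 + 2866\right) + Z = \left(17999 + 2866\right) + \frac{136242}{10235} = 20865 + \frac{136242}{10235} = \frac{213689517}{10235}$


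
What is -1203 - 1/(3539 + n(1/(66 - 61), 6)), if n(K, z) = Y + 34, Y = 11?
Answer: -4311553/3584 ≈ -1203.0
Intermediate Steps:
n(K, z) = 45 (n(K, z) = 11 + 34 = 45)
-1203 - 1/(3539 + n(1/(66 - 61), 6)) = -1203 - 1/(3539 + 45) = -1203 - 1/3584 = -4311553/3584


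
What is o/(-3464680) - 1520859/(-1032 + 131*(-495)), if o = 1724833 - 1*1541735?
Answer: 876204635529/38040454060 ≈ 23.034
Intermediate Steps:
o = 183098 (o = 1724833 - 1541735 = 183098)
o/(-3464680) - 1520859/(-1032 + 131*(-495)) = 183098/(-3464680) - 1520859/(-1032 + 131*(-495)) = 183098*(-1/3464680) - 1520859/(-1032 - 64845) = -91549/1732340 - 1520859/(-65877) = -91549/1732340 - 1520859*(-1/65877) = -91549/1732340 + 506953/21959 = 876204635529/38040454060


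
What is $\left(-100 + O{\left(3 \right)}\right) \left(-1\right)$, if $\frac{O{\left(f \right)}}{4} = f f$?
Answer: $64$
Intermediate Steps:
$O{\left(f \right)} = 4 f^{2}$ ($O{\left(f \right)} = 4 f f = 4 f^{2}$)
$\left(-100 + O{\left(3 \right)}\right) \left(-1\right) = \left(-100 + 4 \cdot 3^{2}\right) \left(-1\right) = \left(-100 + 4 \cdot 9\right) \left(-1\right) = \left(-100 + 36\right) \left(-1\right) = \left(-64\right) \left(-1\right) = 64$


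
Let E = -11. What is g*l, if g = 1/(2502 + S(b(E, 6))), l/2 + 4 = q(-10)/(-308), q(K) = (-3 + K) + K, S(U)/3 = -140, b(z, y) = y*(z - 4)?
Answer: -403/106876 ≈ -0.0037707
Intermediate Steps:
b(z, y) = y*(-4 + z)
S(U) = -420 (S(U) = 3*(-140) = -420)
q(K) = -3 + 2*K
l = -1209/154 (l = -8 + 2*((-3 + 2*(-10))/(-308)) = -8 + 2*((-3 - 20)*(-1/308)) = -8 + 2*(-23*(-1/308)) = -8 + 2*(23/308) = -8 + 23/154 = -1209/154 ≈ -7.8506)
g = 1/2082 (g = 1/(2502 - 420) = 1/2082 ≈ 0.00048031)
g*l = (1/2082)*(-1209/154) = -403/106876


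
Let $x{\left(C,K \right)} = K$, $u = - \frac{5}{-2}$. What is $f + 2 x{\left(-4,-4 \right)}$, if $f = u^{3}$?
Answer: $\frac{61}{8} \approx 7.625$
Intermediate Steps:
$u = \frac{5}{2}$ ($u = \left(-5\right) \left(- \frac{1}{2}\right) = \frac{5}{2} \approx 2.5$)
$f = \frac{125}{8}$ ($f = \left(\frac{5}{2}\right)^{3} = \frac{125}{8} \approx 15.625$)
$f + 2 x{\left(-4,-4 \right)} = \frac{125}{8} + 2 \left(-4\right) = \frac{125}{8} - 8 = \frac{61}{8}$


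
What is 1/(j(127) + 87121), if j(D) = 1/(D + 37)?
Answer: 164/14287845 ≈ 1.1478e-5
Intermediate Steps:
j(D) = 1/(37 + D)
1/(j(127) + 87121) = 1/(1/(37 + 127) + 87121) = 1/(1/164 + 87121) = 1/(14287845/164) = 164/14287845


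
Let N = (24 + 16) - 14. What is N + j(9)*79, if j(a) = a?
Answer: 737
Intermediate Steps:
N = 26 (N = 40 - 14 = 26)
N + j(9)*79 = 26 + 9*79 = 26 + 711 = 737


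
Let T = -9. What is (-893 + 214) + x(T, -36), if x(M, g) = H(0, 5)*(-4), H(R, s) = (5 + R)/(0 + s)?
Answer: -683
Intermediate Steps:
H(R, s) = (5 + R)/s
x(M, g) = -4 (x(M, g) = ((5 + 0)/5)*(-4) = ((⅕)*5)*(-4) = 1*(-4) = -4)
(-893 + 214) + x(T, -36) = (-893 + 214) - 4 = -679 - 4 = -683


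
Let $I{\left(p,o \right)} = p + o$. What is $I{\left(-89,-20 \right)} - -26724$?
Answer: $26615$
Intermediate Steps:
$I{\left(p,o \right)} = o + p$
$I{\left(-89,-20 \right)} - -26724 = \left(-20 - 89\right) - -26724 = -109 + 26724 = 26615$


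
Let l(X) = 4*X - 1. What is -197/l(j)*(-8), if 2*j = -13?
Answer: -1576/27 ≈ -58.370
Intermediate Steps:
j = -13/2 (j = (½)*(-13) = -13/2 ≈ -6.5000)
l(X) = -1 + 4*X
-197/l(j)*(-8) = -197/(-1 + 4*(-13/2))*(-8) = -197/(-1 - 26)*(-8) = -197/(-27)*(-8) = -197*(-1/27)*(-8) = (197/27)*(-8) = -1576/27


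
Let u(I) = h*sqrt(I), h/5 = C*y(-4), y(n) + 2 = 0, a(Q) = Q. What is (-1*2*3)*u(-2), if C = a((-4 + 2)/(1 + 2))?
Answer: -40*I*sqrt(2) ≈ -56.569*I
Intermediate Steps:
C = -2/3 (C = (-4 + 2)/(1 + 2) = -2/3 ≈ -0.66667)
y(n) = -2 (y(n) = -2 + 0 = -2)
h = 20/3 (h = 5*(-2/3*(-2)) = 5*(4/3) = 20/3 ≈ 6.6667)
u(I) = 20*sqrt(I)/3
(-1*2*3)*u(-2) = (-1*2*3)*(20*sqrt(-2)/3) = (-2*3)*(20*(I*sqrt(2))/3) = -40*I*sqrt(2)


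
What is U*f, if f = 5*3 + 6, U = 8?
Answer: 168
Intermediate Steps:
f = 21 (f = 15 + 6 = 21)
U*f = 8*21 = 168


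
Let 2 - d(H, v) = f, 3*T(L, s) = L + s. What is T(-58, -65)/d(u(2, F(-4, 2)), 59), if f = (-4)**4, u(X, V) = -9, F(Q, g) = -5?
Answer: 41/254 ≈ 0.16142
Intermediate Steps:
T(L, s) = L/3 + s/3 (T(L, s) = (L + s)/3 = L/3 + s/3)
f = 256
d(H, v) = -254 (d(H, v) = 2 - 1*256 = 2 - 256 = -254)
T(-58, -65)/d(u(2, F(-4, 2)), 59) = ((1/3)*(-58) + (1/3)*(-65))/(-254) = (-58/3 - 65/3)*(-1/254) = -41*(-1/254) = 41/254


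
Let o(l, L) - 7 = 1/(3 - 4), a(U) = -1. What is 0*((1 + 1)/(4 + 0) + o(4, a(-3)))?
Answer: 0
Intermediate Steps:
o(l, L) = 6 (o(l, L) = 7 + 1/(3 - 4) = 7 + 1/(-1) = 7 - 1 = 6)
0*((1 + 1)/(4 + 0) + o(4, a(-3))) = 0*((1 + 1)/(4 + 0) + 6) = 0*(2/4 + 6) = 0*(2*(¼) + 6) = 0*(½ + 6) = 0*(13/2) = 0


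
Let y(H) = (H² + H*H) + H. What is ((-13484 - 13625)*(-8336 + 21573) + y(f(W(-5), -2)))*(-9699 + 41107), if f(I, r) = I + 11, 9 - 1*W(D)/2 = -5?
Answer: -11270407522816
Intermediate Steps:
W(D) = 28 (W(D) = 18 - 2*(-5) = 18 + 10 = 28)
f(I, r) = 11 + I
y(H) = H + 2*H² (y(H) = (H² + H²) + H = 2*H² + H = H + 2*H²)
((-13484 - 13625)*(-8336 + 21573) + y(f(W(-5), -2)))*(-9699 + 41107) = ((-13484 - 13625)*(-8336 + 21573) + (11 + 28)*(1 + 2*(11 + 28)))*(-9699 + 41107) = (-27109*13237 + 39*(1 + 2*39))*31408 = (-358841833 + 39*(1 + 78))*31408 = (-358841833 + 39*79)*31408 = (-358841833 + 3081)*31408 = -358838752*31408 = -11270407522816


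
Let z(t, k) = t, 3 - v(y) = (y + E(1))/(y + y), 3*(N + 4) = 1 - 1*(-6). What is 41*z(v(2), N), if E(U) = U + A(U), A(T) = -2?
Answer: 451/4 ≈ 112.75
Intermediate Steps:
E(U) = -2 + U (E(U) = U - 2 = -2 + U)
N = -5/3 (N = -4 + (1 - 1*(-6))/3 = -4 + (1 + 6)/3 = -4 + (⅓)*7 = -4 + 7/3 = -5/3 ≈ -1.6667)
v(y) = 3 - (-1 + y)/(2*y) (v(y) = 3 - (y + (-2 + 1))/(y + y) = 3 - (y - 1)/(2*y) = 3 - (-1 + y)*1/(2*y) = 3 - (-1 + y)/(2*y))
41*z(v(2), N) = 41*((½)*(1 + 5*2)/2) = 41*((½)*(½)*(1 + 10)) = 41*((½)*(½)*11) = 41*(11/4) = 451/4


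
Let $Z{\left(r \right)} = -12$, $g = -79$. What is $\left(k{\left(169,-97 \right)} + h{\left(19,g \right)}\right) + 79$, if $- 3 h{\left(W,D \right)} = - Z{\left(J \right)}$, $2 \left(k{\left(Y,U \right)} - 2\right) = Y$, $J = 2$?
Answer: $\frac{323}{2} \approx 161.5$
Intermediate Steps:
$k{\left(Y,U \right)} = 2 + \frac{Y}{2}$
$h{\left(W,D \right)} = -4$ ($h{\left(W,D \right)} = - \frac{\left(-1\right) \left(-12\right)}{3} = \left(- \frac{1}{3}\right) 12 = -4$)
$\left(k{\left(169,-97 \right)} + h{\left(19,g \right)}\right) + 79 = \left(\left(2 + \frac{1}{2} \cdot 169\right) - 4\right) + 79 = \left(\left(2 + \frac{169}{2}\right) - 4\right) + 79 = \left(\frac{173}{2} - 4\right) + 79 = \frac{165}{2} + 79 = \frac{323}{2}$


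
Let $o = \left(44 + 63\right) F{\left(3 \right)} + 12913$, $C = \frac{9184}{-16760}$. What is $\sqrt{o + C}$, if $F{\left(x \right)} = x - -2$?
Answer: $\frac{6 \sqrt{1639477865}}{2095} \approx 115.96$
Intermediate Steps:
$F{\left(x \right)} = 2 + x$ ($F{\left(x \right)} = x + 2 = 2 + x$)
$C = - \frac{1148}{2095}$ ($C = 9184 \left(- \frac{1}{16760}\right) = - \frac{1148}{2095} \approx -0.54797$)
$o = 13448$ ($o = \left(44 + 63\right) \left(2 + 3\right) + 12913 = 107 \cdot 5 + 12913 = 535 + 12913 = 13448$)
$\sqrt{o + C} = \sqrt{13448 - \frac{1148}{2095}} = \sqrt{\frac{28172412}{2095}} = \frac{6 \sqrt{1639477865}}{2095}$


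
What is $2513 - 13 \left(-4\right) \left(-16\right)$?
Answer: $1681$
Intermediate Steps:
$2513 - 13 \left(-4\right) \left(-16\right) = 2513 - \left(-52\right) \left(-16\right) = 2513 - 832 = 1681$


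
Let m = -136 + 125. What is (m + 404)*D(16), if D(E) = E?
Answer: 6288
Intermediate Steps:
m = -11
(m + 404)*D(16) = (-11 + 404)*16 = 393*16 = 6288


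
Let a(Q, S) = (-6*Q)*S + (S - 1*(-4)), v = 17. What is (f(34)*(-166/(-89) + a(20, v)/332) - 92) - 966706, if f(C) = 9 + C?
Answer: -28572304201/29548 ≈ -9.6698e+5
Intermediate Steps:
a(Q, S) = 4 + S - 6*Q*S (a(Q, S) = -6*Q*S + (S + 4) = -6*Q*S + (4 + S) = 4 + S - 6*Q*S)
(f(34)*(-166/(-89) + a(20, v)/332) - 92) - 966706 = ((9 + 34)*(-166/(-89) + (4 + 17 - 6*20*17)/332) - 92) - 966706 = (43*(-166*(-1/89) + (4 + 17 - 2040)*(1/332)) - 92) - 966706 = (43*(166/89 - 2019*1/332) - 92) - 966706 = (43*(166/89 - 2019/332) - 92) - 966706 = (43*(-124579/29548) - 92) - 966706 = (-5356897/29548 - 92) - 966706 = -8075313/29548 - 966706 = -28572304201/29548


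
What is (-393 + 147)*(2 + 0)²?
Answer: -984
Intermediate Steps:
(-393 + 147)*(2 + 0)² = -246*2² = -246*4 = -984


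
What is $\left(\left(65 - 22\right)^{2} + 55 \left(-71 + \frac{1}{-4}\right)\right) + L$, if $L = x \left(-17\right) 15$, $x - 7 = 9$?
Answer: $- \frac{24599}{4} \approx -6149.8$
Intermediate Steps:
$x = 16$ ($x = 7 + 9 = 16$)
$L = -4080$ ($L = 16 \left(-17\right) 15 = \left(-272\right) 15 = -4080$)
$\left(\left(65 - 22\right)^{2} + 55 \left(-71 + \frac{1}{-4}\right)\right) + L = \left(\left(65 - 22\right)^{2} + 55 \left(-71 + \frac{1}{-4}\right)\right) - 4080 = \left(43^{2} + 55 \left(-71 - \frac{1}{4}\right)\right) - 4080 = \left(1849 + 55 \left(- \frac{285}{4}\right)\right) - 4080 = \left(1849 - \frac{15675}{4}\right) - 4080 = - \frac{8279}{4} - 4080 = - \frac{24599}{4}$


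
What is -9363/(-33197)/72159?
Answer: 3121/798487441 ≈ 3.9086e-6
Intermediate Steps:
-9363/(-33197)/72159 = -9363*(-1/33197)*(1/72159) = (9363/33197)*(1/72159) = 3121/798487441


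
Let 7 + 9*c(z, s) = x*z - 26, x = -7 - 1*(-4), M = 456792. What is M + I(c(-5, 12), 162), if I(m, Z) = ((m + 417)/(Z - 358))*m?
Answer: 44766031/98 ≈ 4.5680e+5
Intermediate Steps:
x = -3 (x = -7 + 4 = -3)
c(z, s) = -11/3 - z/3 (c(z, s) = -7/9 + (-3*z - 26)/9 = -7/9 + (-26 - 3*z)/9 = -7/9 + (-26/9 - z/3) = -11/3 - z/3)
I(m, Z) = m*(417 + m)/(-358 + Z) (I(m, Z) = ((417 + m)/(-358 + Z))*m = m*(417 + m)/(-358 + Z))
M + I(c(-5, 12), 162) = 456792 + (-11/3 - ⅓*(-5))*(417 + (-11/3 - ⅓*(-5)))/(-358 + 162) = 456792 + (-11/3 + 5/3)*(417 + (-11/3 + 5/3))/(-196) = 456792 - 2*(-1/196)*(417 - 2) = 456792 - 2*(-1/196)*415 = 456792 + 415/98 = 44766031/98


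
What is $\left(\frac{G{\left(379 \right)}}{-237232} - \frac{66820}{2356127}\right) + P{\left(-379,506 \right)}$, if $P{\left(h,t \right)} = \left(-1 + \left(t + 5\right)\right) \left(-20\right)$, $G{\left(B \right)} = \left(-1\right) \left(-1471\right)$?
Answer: $- \frac{5701296266437857}{558948720464} \approx -10200.0$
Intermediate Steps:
$G{\left(B \right)} = 1471$
$P{\left(h,t \right)} = -80 - 20 t$ ($P{\left(h,t \right)} = \left(-1 + \left(5 + t\right)\right) \left(-20\right) = \left(4 + t\right) \left(-20\right) = -80 - 20 t$)
$\left(\frac{G{\left(379 \right)}}{-237232} - \frac{66820}{2356127}\right) + P{\left(-379,506 \right)} = \left(\frac{1471}{-237232} - \frac{66820}{2356127}\right) - 10200 = \left(1471 \left(- \frac{1}{237232}\right) - \frac{66820}{2356127}\right) - 10200 = \left(- \frac{1471}{237232} - \frac{66820}{2356127}\right) - 10200 = - \frac{19317705057}{558948720464} - 10200 = - \frac{5701296266437857}{558948720464}$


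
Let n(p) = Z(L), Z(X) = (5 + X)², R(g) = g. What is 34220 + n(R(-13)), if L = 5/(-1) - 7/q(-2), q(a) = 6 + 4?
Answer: 3422049/100 ≈ 34221.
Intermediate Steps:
q(a) = 10
L = -57/10 (L = 5/(-1) - 7/10 = 5*(-1) - 7*⅒ = -5 - 7/10 = -57/10 ≈ -5.7000)
n(p) = 49/100 (n(p) = (5 - 57/10)² = (-7/10)² = 49/100)
34220 + n(R(-13)) = 34220 + 49/100 = 3422049/100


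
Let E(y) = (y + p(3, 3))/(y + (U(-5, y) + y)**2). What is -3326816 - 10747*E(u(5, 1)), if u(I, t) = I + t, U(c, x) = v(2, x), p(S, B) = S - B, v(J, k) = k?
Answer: -83181147/25 ≈ -3.3272e+6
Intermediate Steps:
U(c, x) = x
E(y) = y/(y + 4*y**2) (E(y) = (y + (3 - 1*3))/(y + (y + y)**2) = (y + (3 - 3))/(y + (2*y)**2) = (y + 0)/(y + 4*y**2) = y/(y + 4*y**2))
-3326816 - 10747*E(u(5, 1)) = -3326816 - 10747/(1 + 4*(5 + 1)) = -3326816 - 10747/(1 + 4*6) = -3326816 - 10747/(1 + 24) = -3326816 - 10747/25 = -83181147/25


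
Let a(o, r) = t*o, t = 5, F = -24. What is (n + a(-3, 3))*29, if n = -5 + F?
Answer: -1276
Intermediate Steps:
a(o, r) = 5*o
n = -29 (n = -5 - 24 = -29)
(n + a(-3, 3))*29 = (-29 + 5*(-3))*29 = (-29 - 15)*29 = -44*29 = -1276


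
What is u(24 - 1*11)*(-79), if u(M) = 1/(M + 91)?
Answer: -79/104 ≈ -0.75961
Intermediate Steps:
u(M) = 1/(91 + M)
u(24 - 1*11)*(-79) = -79/(91 + (24 - 1*11)) = -79/(91 + (24 - 11)) = -79/(91 + 13) = -79/104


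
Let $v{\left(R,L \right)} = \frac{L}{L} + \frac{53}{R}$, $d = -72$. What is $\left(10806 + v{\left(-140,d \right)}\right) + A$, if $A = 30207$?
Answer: $\frac{5741907}{140} \approx 41014.0$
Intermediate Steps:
$v{\left(R,L \right)} = 1 + \frac{53}{R}$
$\left(10806 + v{\left(-140,d \right)}\right) + A = \left(10806 + \frac{53 - 140}{-140}\right) + 30207 = \left(10806 - - \frac{87}{140}\right) + 30207 = \left(10806 + \frac{87}{140}\right) + 30207 = \frac{1512927}{140} + 30207 = \frac{5741907}{140}$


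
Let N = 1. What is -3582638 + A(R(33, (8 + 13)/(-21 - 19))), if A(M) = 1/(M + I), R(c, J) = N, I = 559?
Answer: -2006277279/560 ≈ -3.5826e+6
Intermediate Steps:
R(c, J) = 1
A(M) = 1/(559 + M) (A(M) = 1/(M + 559) = 1/(559 + M))
-3582638 + A(R(33, (8 + 13)/(-21 - 19))) = -3582638 + 1/(559 + 1) = -3582638 + 1/560 = -2006277279/560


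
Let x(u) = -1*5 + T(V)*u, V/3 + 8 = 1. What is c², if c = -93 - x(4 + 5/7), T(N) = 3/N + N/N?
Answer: 20340100/2401 ≈ 8471.5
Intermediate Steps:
V = -21 (V = -24 + 3*1 = -24 + 3 = -21)
T(N) = 1 + 3/N (T(N) = 3/N + 1 = 1 + 3/N)
x(u) = -5 + 6*u/7 (x(u) = -1*5 + ((3 - 21)/(-21))*u = -5 + (-1/21*(-18))*u = -5 + 6*u/7)
c = -4510/49 (c = -93 - (-5 + 6*(4 + 5/7)/7) = -93 - (-5 + (6/7)*(33/7)) = -93 - (-5 + 198/49) = -93 - 1*(-47/49) = -93 + 47/49 = -4510/49 ≈ -92.041)
c² = (-4510/49)² = 20340100/2401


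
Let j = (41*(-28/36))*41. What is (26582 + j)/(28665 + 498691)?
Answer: 227471/4746204 ≈ 0.047927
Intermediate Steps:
j = -11767/9 (j = (41*(-28*1/36))*41 = (41*(-7/9))*41 = -287/9*41 = -11767/9 ≈ -1307.4)
(26582 + j)/(28665 + 498691) = (26582 - 11767/9)/(28665 + 498691) = (227471/9)/527356 = (227471/9)*(1/527356) = 227471/4746204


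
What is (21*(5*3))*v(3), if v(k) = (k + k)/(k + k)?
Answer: 315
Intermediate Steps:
v(k) = 1 (v(k) = (2*k)/((2*k)) = (2*k)*(1/(2*k)) = 1)
(21*(5*3))*v(3) = (21*(5*3))*1 = (21*15)*1 = 315*1 = 315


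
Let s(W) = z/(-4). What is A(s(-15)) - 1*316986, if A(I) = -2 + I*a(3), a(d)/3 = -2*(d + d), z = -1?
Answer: -316997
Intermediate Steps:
s(W) = ¼ (s(W) = -1/(-4) = -1*(-¼) = ¼)
a(d) = -12*d (a(d) = 3*(-2*(d + d)) = 3*(-4*d) = -12*d)
A(I) = -2 - 36*I (A(I) = -2 + I*(-12*3) = -2 + I*(-36) = -2 - 36*I)
A(s(-15)) - 1*316986 = (-2 - 36*¼) - 1*316986 = (-2 - 9) - 316986 = -11 - 316986 = -316997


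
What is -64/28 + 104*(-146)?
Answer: -106304/7 ≈ -15186.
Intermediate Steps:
-64/28 + 104*(-146) = -64*1/28 - 15184 = -16/7 - 15184 = -106304/7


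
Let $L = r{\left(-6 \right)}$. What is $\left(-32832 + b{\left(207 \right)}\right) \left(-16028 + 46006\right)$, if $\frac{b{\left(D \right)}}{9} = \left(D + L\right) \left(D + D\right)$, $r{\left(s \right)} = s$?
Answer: $21467065932$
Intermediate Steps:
$L = -6$
$b{\left(D \right)} = 18 D \left(-6 + D\right)$ ($b{\left(D \right)} = 9 \left(D - 6\right) \left(D + D\right) = 9 \left(-6 + D\right) 2 D = 9 \cdot 2 D \left(-6 + D\right) = 18 D \left(-6 + D\right)$)
$\left(-32832 + b{\left(207 \right)}\right) \left(-16028 + 46006\right) = \left(-32832 + 18 \cdot 207 \left(-6 + 207\right)\right) \left(-16028 + 46006\right) = \left(-32832 + 18 \cdot 207 \cdot 201\right) 29978 = \left(-32832 + 748926\right) 29978 = 716094 \cdot 29978 = 21467065932$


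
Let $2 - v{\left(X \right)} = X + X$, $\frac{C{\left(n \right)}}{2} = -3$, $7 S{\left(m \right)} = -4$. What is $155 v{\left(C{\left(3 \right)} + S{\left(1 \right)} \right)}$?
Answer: $\frac{16430}{7} \approx 2347.1$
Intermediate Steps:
$S{\left(m \right)} = - \frac{4}{7}$ ($S{\left(m \right)} = \frac{1}{7} \left(-4\right) = - \frac{4}{7}$)
$C{\left(n \right)} = -6$ ($C{\left(n \right)} = 2 \left(-3\right) = -6$)
$v{\left(X \right)} = 2 - 2 X$ ($v{\left(X \right)} = 2 - \left(X + X\right) = 2 - 2 X$)
$155 v{\left(C{\left(3 \right)} + S{\left(1 \right)} \right)} = 155 \left(2 - 2 \left(-6 - \frac{4}{7}\right)\right) = 155 \left(2 - - \frac{92}{7}\right) = 155 \left(2 + \frac{92}{7}\right) = 155 \cdot \frac{106}{7} = \frac{16430}{7}$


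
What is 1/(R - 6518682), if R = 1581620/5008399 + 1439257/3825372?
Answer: -19158989299428/124891345425715731713 ≈ -1.5341e-7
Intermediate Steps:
R = 13258658182183/19158989299428 (R = 1581620*(1/5008399) + 1439257*(1/3825372) = 1581620/5008399 + 1439257/3825372 = 13258658182183/19158989299428 ≈ 0.69203)
1/(R - 6518682) = 1/(13258658182183/19158989299428 - 6518682) = 1/(-124891345425715731713/19158989299428) = -19158989299428/124891345425715731713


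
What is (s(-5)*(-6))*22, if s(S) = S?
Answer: 660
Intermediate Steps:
(s(-5)*(-6))*22 = -5*(-6)*22 = 30*22 = 660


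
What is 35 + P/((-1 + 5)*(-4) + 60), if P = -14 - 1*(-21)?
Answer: 1547/44 ≈ 35.159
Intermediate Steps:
P = 7 (P = -14 + 21 = 7)
35 + P/((-1 + 5)*(-4) + 60) = 35 + 7/((-1 + 5)*(-4) + 60) = 35 + 7/(4*(-4) + 60) = 35 + 7/(-16 + 60) = 35 + 7/44 = 1547/44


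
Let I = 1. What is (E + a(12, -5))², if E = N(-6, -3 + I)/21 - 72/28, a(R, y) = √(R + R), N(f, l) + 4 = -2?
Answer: 1576/49 - 80*√6/7 ≈ 4.1691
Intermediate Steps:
N(f, l) = -6 (N(f, l) = -4 - 2 = -6)
a(R, y) = √2*√R (a(R, y) = √(2*R) = √2*√R)
E = -20/7 (E = -6/21 - 72/28 = -6*1/21 - 72*1/28 = -2/7 - 18/7 = -20/7 ≈ -2.8571)
(E + a(12, -5))² = (-20/7 + √2*√12)² = (-20/7 + √2*(2*√3))² = (-20/7 + 2*√6)²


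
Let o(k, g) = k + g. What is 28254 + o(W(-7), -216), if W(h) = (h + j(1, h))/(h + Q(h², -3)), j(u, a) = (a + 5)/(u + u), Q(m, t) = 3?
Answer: 28040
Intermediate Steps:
j(u, a) = (5 + a)/(2*u) (j(u, a) = (5 + a)/((2*u)) = (5 + a)*(1/(2*u)) = (5 + a)/(2*u))
W(h) = (5/2 + 3*h/2)/(3 + h) (W(h) = (h + (½)*(5 + h)/1)/(h + 3) = (h + (½)*1*(5 + h))/(3 + h) = (h + (5/2 + h/2))/(3 + h) = (5/2 + 3*h/2)/(3 + h))
o(k, g) = g + k
28254 + o(W(-7), -216) = 28254 + (-216 + (5 + 3*(-7))/(2*(3 - 7))) = 28254 + (-216 + (½)*(5 - 21)/(-4)) = 28254 + (-216 + (½)*(-¼)*(-16)) = 28254 + (-216 + 2) = 28254 - 214 = 28040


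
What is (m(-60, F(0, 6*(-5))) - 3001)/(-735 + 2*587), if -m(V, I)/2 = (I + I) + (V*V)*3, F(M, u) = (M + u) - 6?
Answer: -24457/439 ≈ -55.711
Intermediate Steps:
F(M, u) = -6 + M + u
m(V, I) = -6*V² - 4*I (m(V, I) = -2*((I + I) + (V*V)*3) = -2*(2*I + V²*3) = -2*(2*I + 3*V²) = -6*V² - 4*I)
(m(-60, F(0, 6*(-5))) - 3001)/(-735 + 2*587) = ((-6*(-60)² - 4*(-6 + 0 + 6*(-5))) - 3001)/(-735 + 2*587) = ((-6*3600 - 4*(-6 + 0 - 30)) - 3001)/(-735 + 1174) = ((-21600 - 4*(-36)) - 3001)/439 = ((-21600 + 144) - 3001)*(1/439) = (-21456 - 3001)*(1/439) = -24457*1/439 = -24457/439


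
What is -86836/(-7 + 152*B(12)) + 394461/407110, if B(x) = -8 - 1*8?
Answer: 36313894339/992941290 ≈ 36.572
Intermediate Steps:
B(x) = -16 (B(x) = -8 - 8 = -16)
-86836/(-7 + 152*B(12)) + 394461/407110 = -86836/(-7 + 152*(-16)) + 394461/407110 = -86836/(-7 - 2432) + 394461*(1/407110) = -86836/(-2439) + 394461/407110 = -86836*(-1/2439) + 394461/407110 = 86836/2439 + 394461/407110 = 36313894339/992941290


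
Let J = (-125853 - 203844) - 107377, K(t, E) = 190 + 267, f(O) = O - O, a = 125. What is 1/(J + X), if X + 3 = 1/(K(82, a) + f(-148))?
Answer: -457/199744188 ≈ -2.2879e-6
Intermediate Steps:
f(O) = 0
K(t, E) = 457
J = -437074 (J = -329697 - 107377 = -437074)
X = -1370/457 (X = -3 + 1/(457 + 0) = -3 + 1/457 = -1370/457 ≈ -2.9978)
1/(J + X) = 1/(-437074 - 1370/457) = 1/(-199744188/457) = -457/199744188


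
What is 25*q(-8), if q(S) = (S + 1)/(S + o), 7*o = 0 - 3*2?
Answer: 1225/62 ≈ 19.758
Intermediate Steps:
o = -6/7 (o = (0 - 3*2)/7 = (0 - 6)/7 = (1/7)*(-6) = -6/7 ≈ -0.85714)
q(S) = (1 + S)/(-6/7 + S) (q(S) = (S + 1)/(S - 6/7) = (1 + S)/(-6/7 + S))
25*q(-8) = 25*(7*(1 - 8)/(-6 + 7*(-8))) = 25*(7*(-7)/(-6 - 56)) = 25*(7*(-7)/(-62)) = 25*(7*(-1/62)*(-7)) = 25*(49/62) = 1225/62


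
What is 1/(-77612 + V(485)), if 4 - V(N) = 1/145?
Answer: -145/11253161 ≈ -1.2885e-5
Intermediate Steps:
V(N) = 579/145 (V(N) = 4 - 1/145 = 579/145)
1/(-77612 + V(485)) = 1/(-77612 + 579/145) = 1/(-11253161/145) = -145/11253161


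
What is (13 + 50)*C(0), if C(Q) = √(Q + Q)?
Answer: 0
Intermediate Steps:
C(Q) = √2*√Q (C(Q) = √(2*Q) = √2*√Q)
(13 + 50)*C(0) = (13 + 50)*(√2*√0) = 63*(√2*0) = 63*0 = 0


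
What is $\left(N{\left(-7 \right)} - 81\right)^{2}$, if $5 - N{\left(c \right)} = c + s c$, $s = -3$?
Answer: $8100$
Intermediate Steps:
$N{\left(c \right)} = 5 + 2 c$ ($N{\left(c \right)} = 5 - \left(c - 3 c\right) = 5 - - 2 c = 5 + 2 c$)
$\left(N{\left(-7 \right)} - 81\right)^{2} = \left(\left(5 + 2 \left(-7\right)\right) - 81\right)^{2} = \left(\left(5 - 14\right) - 81\right)^{2} = \left(-9 - 81\right)^{2} = \left(-90\right)^{2} = 8100$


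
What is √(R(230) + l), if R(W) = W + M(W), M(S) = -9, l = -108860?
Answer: 3*I*√12071 ≈ 329.6*I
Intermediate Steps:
R(W) = -9 + W (R(W) = W - 9 = -9 + W)
√(R(230) + l) = √((-9 + 230) - 108860) = √(221 - 108860) = √(-108639) = 3*I*√12071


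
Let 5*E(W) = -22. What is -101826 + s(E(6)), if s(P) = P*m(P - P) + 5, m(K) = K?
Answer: -101821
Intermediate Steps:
E(W) = -22/5 (E(W) = (⅕)*(-22) = -22/5)
s(P) = 5 (s(P) = P*(P - P) + 5 = P*0 + 5 = 0 + 5 = 5)
-101826 + s(E(6)) = -101826 + 5 = -101821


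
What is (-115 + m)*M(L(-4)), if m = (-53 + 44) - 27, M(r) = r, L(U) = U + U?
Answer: 1208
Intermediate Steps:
L(U) = 2*U
m = -36 (m = -9 - 27 = -36)
(-115 + m)*M(L(-4)) = (-115 - 36)*(2*(-4)) = -151*(-8) = 1208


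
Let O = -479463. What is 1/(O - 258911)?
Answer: -1/738374 ≈ -1.3543e-6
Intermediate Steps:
1/(O - 258911) = 1/(-479463 - 258911) = 1/(-738374) = -1/738374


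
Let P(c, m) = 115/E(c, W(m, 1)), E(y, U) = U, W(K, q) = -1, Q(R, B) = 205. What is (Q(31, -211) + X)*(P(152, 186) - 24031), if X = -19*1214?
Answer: 552001706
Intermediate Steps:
X = -23066
P(c, m) = -115 (P(c, m) = 115/(-1) = 115*(-1) = -115)
(Q(31, -211) + X)*(P(152, 186) - 24031) = (205 - 23066)*(-115 - 24031) = -22861*(-24146) = 552001706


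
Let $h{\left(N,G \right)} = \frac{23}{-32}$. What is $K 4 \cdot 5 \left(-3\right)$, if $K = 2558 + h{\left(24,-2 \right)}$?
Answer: $- \frac{1227495}{8} \approx -1.5344 \cdot 10^{5}$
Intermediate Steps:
$h{\left(N,G \right)} = - \frac{23}{32}$ ($h{\left(N,G \right)} = 23 \left(- \frac{1}{32}\right) = - \frac{23}{32}$)
$K = \frac{81833}{32}$ ($K = 2558 - \frac{23}{32} = \frac{81833}{32} \approx 2557.3$)
$K 4 \cdot 5 \left(-3\right) = \frac{81833 \cdot 4 \cdot 5 \left(-3\right)}{32} = \frac{81833 \cdot 20 \left(-3\right)}{32} = \frac{81833}{32} \left(-60\right) = - \frac{1227495}{8}$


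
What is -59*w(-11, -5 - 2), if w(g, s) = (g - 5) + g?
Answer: 1593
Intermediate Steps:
w(g, s) = -5 + 2*g (w(g, s) = (-5 + g) + g = -5 + 2*g)
-59*w(-11, -5 - 2) = -59*(-5 + 2*(-11)) = -59*(-5 - 22) = -59*(-27) = 1593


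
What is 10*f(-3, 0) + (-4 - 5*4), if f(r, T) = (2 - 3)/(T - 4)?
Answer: -43/2 ≈ -21.500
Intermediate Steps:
f(r, T) = -1/(-4 + T)
10*f(-3, 0) + (-4 - 5*4) = 10*(-1/(-4 + 0)) + (-4 - 5*4) = 10*(-1/(-4)) + (-4 - 20) = 10*(-1*(-¼)) - 24 = 10*(¼) - 24 = 5/2 - 24 = -43/2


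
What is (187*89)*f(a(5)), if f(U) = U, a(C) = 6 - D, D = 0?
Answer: 99858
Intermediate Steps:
a(C) = 6 (a(C) = 6 - 1*0 = 6 + 0 = 6)
(187*89)*f(a(5)) = (187*89)*6 = 16643*6 = 99858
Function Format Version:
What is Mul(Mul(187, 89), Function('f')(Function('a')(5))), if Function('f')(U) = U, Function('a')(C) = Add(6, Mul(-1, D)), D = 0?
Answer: 99858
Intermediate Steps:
Function('a')(C) = 6 (Function('a')(C) = Add(6, Mul(-1, 0)) = Add(6, 0) = 6)
Mul(Mul(187, 89), Function('f')(Function('a')(5))) = Mul(Mul(187, 89), 6) = Mul(16643, 6) = 99858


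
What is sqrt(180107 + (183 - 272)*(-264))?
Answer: sqrt(203603) ≈ 451.22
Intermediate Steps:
sqrt(180107 + (183 - 272)*(-264)) = sqrt(180107 - 89*(-264)) = sqrt(180107 + 23496) = sqrt(203603)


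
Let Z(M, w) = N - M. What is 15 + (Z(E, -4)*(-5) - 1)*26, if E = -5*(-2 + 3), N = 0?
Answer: -661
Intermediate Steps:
E = -5 (E = -5*1 = -5)
Z(M, w) = -M (Z(M, w) = 0 - M = -M)
15 + (Z(E, -4)*(-5) - 1)*26 = 15 + (-1*(-5)*(-5) - 1)*26 = 15 + (5*(-5) - 1)*26 = 15 + (-25 - 1)*26 = 15 - 26*26 = 15 - 676 = -661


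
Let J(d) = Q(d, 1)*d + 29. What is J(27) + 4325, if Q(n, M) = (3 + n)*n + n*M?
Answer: 26953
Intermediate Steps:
Q(n, M) = M*n + n*(3 + n) (Q(n, M) = n*(3 + n) + M*n = M*n + n*(3 + n))
J(d) = 29 + d²*(4 + d) (J(d) = (d*(3 + 1 + d))*d + 29 = (d*(4 + d))*d + 29 = d²*(4 + d) + 29 = 29 + d²*(4 + d))
J(27) + 4325 = (29 + 27²*(4 + 27)) + 4325 = (29 + 729*31) + 4325 = (29 + 22599) + 4325 = 22628 + 4325 = 26953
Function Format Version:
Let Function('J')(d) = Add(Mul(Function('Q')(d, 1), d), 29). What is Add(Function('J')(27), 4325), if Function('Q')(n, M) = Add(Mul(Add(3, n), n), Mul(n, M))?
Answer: 26953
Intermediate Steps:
Function('Q')(n, M) = Add(Mul(M, n), Mul(n, Add(3, n))) (Function('Q')(n, M) = Add(Mul(n, Add(3, n)), Mul(M, n)) = Add(Mul(M, n), Mul(n, Add(3, n))))
Function('J')(d) = Add(29, Mul(Pow(d, 2), Add(4, d))) (Function('J')(d) = Add(Mul(Mul(d, Add(3, 1, d)), d), 29) = Add(Mul(Mul(d, Add(4, d)), d), 29) = Add(Mul(Pow(d, 2), Add(4, d)), 29) = Add(29, Mul(Pow(d, 2), Add(4, d))))
Add(Function('J')(27), 4325) = Add(Add(29, Mul(Pow(27, 2), Add(4, 27))), 4325) = Add(Add(29, Mul(729, 31)), 4325) = Add(Add(29, 22599), 4325) = Add(22628, 4325) = 26953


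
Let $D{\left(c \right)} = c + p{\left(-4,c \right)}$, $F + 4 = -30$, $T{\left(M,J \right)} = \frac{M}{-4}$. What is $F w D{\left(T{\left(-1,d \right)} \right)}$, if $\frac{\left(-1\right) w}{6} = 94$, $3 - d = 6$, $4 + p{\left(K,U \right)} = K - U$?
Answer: $-153408$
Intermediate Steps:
$p{\left(K,U \right)} = -4 + K - U$ ($p{\left(K,U \right)} = -4 + \left(K - U\right) = -4 + K - U$)
$d = -3$ ($d = 3 - 6 = -3$)
$T{\left(M,J \right)} = - \frac{M}{4}$ ($T{\left(M,J \right)} = M \left(- \frac{1}{4}\right) = - \frac{M}{4}$)
$F = -34$ ($F = -4 - 30 = -34$)
$D{\left(c \right)} = -8$ ($D{\left(c \right)} = c - \left(8 + c\right) = -8$)
$w = -564$ ($w = \left(-6\right) 94 = -564$)
$F w D{\left(T{\left(-1,d \right)} \right)} = \left(-34\right) \left(-564\right) \left(-8\right) = 19176 \left(-8\right) = -153408$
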